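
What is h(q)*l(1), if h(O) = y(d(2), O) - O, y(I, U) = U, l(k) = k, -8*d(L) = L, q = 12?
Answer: 0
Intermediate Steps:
d(L) = -L/8
h(O) = 0 (h(O) = O - O = 0)
h(q)*l(1) = 0*1 = 0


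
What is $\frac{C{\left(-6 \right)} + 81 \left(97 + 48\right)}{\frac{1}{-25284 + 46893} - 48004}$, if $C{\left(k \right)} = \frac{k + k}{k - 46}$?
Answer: $- \frac{3299434992}{13485139655} \approx -0.24467$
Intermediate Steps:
$C{\left(k \right)} = \frac{2 k}{-46 + k}$
$\frac{C{\left(-6 \right)} + 81 \left(97 + 48\right)}{\frac{1}{-25284 + 46893} - 48004} = \frac{2 \left(-6\right) \frac{1}{-46 - 6} + 81 \left(97 + 48\right)}{\frac{1}{-25284 + 46893} - 48004} = \frac{2 \left(-6\right) \frac{1}{-52} + 81 \cdot 145}{\frac{1}{21609} - 48004} = \frac{2 \left(-6\right) \left(- \frac{1}{52}\right) + 11745}{\frac{1}{21609} - 48004} = \frac{\frac{3}{13} + 11745}{- \frac{1037318435}{21609}} = \frac{152688}{13} \left(- \frac{21609}{1037318435}\right) = - \frac{3299434992}{13485139655}$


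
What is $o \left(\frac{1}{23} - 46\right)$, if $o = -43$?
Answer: $\frac{45451}{23} \approx 1976.1$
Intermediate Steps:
$o \left(\frac{1}{23} - 46\right) = - 43 \left(\frac{1}{23} - 46\right) = \left(-43\right) \left(- \frac{1057}{23}\right) = \frac{45451}{23}$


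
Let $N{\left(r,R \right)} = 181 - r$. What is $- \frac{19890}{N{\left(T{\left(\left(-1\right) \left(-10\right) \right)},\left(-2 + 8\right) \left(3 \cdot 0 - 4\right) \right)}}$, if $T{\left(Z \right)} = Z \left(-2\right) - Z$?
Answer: $- \frac{19890}{211} \approx -94.265$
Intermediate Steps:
$T{\left(Z \right)} = - 3 Z$ ($T{\left(Z \right)} = - 2 Z - Z = - 3 Z$)
$- \frac{19890}{N{\left(T{\left(\left(-1\right) \left(-10\right) \right)},\left(-2 + 8\right) \left(3 \cdot 0 - 4\right) \right)}} = - \frac{19890}{181 - - 3 \left(\left(-1\right) \left(-10\right)\right)} = - \frac{19890}{181 - \left(-3\right) 10} = - \frac{19890}{181 - -30} = - \frac{19890}{181 + 30} = - \frac{19890}{211}$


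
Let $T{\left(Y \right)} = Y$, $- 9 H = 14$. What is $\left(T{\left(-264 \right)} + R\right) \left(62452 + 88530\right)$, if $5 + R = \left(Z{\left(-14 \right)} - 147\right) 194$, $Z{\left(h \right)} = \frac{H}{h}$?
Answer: $- \frac{39087578998}{9} \approx -4.3431 \cdot 10^{9}$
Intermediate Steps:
$H = - \frac{14}{9}$ ($H = \left(- \frac{1}{9}\right) 14 = - \frac{14}{9} \approx -1.5556$)
$Z{\left(h \right)} = - \frac{14}{9 h}$
$R = - \frac{256513}{9}$ ($R = -5 + \left(- \frac{14}{9 \left(-14\right)} - 147\right) 194 = -5 + \left(\left(- \frac{14}{9}\right) \left(- \frac{1}{14}\right) - 147\right) 194 = -5 + \left(\frac{1}{9} - 147\right) 194 = -5 - \frac{256468}{9} = - \frac{256513}{9} \approx -28501.0$)
$\left(T{\left(-264 \right)} + R\right) \left(62452 + 88530\right) = \left(-264 - \frac{256513}{9}\right) \left(62452 + 88530\right) = \left(- \frac{258889}{9}\right) 150982 = - \frac{39087578998}{9}$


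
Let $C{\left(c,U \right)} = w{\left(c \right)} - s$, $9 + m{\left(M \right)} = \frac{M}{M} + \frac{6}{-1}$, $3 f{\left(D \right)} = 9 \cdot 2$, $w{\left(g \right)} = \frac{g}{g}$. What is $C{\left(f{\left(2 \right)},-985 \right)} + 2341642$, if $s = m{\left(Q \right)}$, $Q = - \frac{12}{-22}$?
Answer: $2341657$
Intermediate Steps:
$w{\left(g \right)} = 1$
$f{\left(D \right)} = 6$ ($f{\left(D \right)} = \frac{9 \cdot 2}{3} = \frac{1}{3} \cdot 18 = 6$)
$Q = \frac{6}{11}$ ($Q = \left(-12\right) \left(- \frac{1}{22}\right) = \frac{6}{11} \approx 0.54545$)
$m{\left(M \right)} = -14$ ($m{\left(M \right)} = -9 + \left(\frac{M}{M} + \frac{6}{-1}\right) = -9 + \left(1 + 6 \left(-1\right)\right) = -9 + \left(1 - 6\right) = -9 - 5 = -14$)
$s = -14$
$C{\left(c,U \right)} = 15$ ($C{\left(c,U \right)} = 1 - -14 = 1 + 14 = 15$)
$C{\left(f{\left(2 \right)},-985 \right)} + 2341642 = 15 + 2341642 = 2341657$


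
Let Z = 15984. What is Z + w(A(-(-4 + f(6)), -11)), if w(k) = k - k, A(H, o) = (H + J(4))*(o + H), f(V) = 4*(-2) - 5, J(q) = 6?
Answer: 15984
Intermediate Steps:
f(V) = -13 (f(V) = -8 - 5 = -13)
A(H, o) = (6 + H)*(H + o) (A(H, o) = (H + 6)*(o + H) = (6 + H)*(H + o))
w(k) = 0
Z + w(A(-(-4 + f(6)), -11)) = 15984 + 0 = 15984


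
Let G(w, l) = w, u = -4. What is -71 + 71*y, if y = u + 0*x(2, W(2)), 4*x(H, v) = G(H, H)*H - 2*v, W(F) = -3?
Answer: -355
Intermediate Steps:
x(H, v) = -v/2 + H**2/4 (x(H, v) = (H*H - 2*v)/4 = (H**2 - 2*v)/4 = -v/2 + H**2/4)
y = -4 (y = -4 + 0*(-1/2*(-3) + (1/4)*2**2) = -4 + 0*(3/2 + (1/4)*4) = -4 + 0*(3/2 + 1) = -4 + 0*(5/2) = -4 + 0 = -4)
-71 + 71*y = -71 + 71*(-4) = -71 - 284 = -355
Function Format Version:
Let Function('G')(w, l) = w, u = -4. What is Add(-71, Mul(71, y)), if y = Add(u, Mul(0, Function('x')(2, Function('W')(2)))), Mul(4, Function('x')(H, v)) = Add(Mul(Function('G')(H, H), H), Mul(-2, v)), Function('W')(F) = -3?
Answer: -355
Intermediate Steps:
Function('x')(H, v) = Add(Mul(Rational(-1, 2), v), Mul(Rational(1, 4), Pow(H, 2))) (Function('x')(H, v) = Mul(Rational(1, 4), Add(Mul(H, H), Mul(-2, v))) = Mul(Rational(1, 4), Add(Pow(H, 2), Mul(-2, v))) = Add(Mul(Rational(-1, 2), v), Mul(Rational(1, 4), Pow(H, 2))))
y = -4 (y = Add(-4, Mul(0, Add(Mul(Rational(-1, 2), -3), Mul(Rational(1, 4), Pow(2, 2))))) = Add(-4, Mul(0, Add(Rational(3, 2), Mul(Rational(1, 4), 4)))) = Add(-4, Mul(0, Add(Rational(3, 2), 1))) = Add(-4, Mul(0, Rational(5, 2))) = Add(-4, 0) = -4)
Add(-71, Mul(71, y)) = Add(-71, Mul(71, -4)) = Add(-71, -284) = -355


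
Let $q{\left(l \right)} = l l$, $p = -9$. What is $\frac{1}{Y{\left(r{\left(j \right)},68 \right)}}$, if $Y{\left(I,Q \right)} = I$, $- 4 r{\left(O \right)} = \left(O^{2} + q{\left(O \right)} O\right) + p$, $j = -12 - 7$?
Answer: $\frac{4}{6507} \approx 0.00061472$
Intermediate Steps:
$q{\left(l \right)} = l^{2}$
$j = -19$ ($j = -12 - 7 = -19$)
$r{\left(O \right)} = \frac{9}{4} - \frac{O^{2}}{4} - \frac{O^{3}}{4}$ ($r{\left(O \right)} = - \frac{\left(O^{2} + O^{2} O\right) - 9}{4} = - \frac{\left(O^{2} + O^{3}\right) - 9}{4} = - \frac{-9 + O^{2} + O^{3}}{4} = \frac{9}{4} - \frac{O^{2}}{4} - \frac{O^{3}}{4}$)
$\frac{1}{Y{\left(r{\left(j \right)},68 \right)}} = \frac{1}{\frac{9}{4} - \frac{\left(-19\right)^{2}}{4} - \frac{\left(-19\right)^{3}}{4}} = \frac{1}{\frac{9}{4} - \frac{361}{4} - - \frac{6859}{4}} = \frac{1}{\frac{9}{4} - \frac{361}{4} + \frac{6859}{4}} = \frac{1}{\frac{6507}{4}} = \frac{4}{6507}$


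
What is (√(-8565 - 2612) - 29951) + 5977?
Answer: -23974 + I*√11177 ≈ -23974.0 + 105.72*I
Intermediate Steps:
(√(-8565 - 2612) - 29951) + 5977 = (√(-11177) - 29951) + 5977 = (I*√11177 - 29951) + 5977 = (-29951 + I*√11177) + 5977 = -23974 + I*√11177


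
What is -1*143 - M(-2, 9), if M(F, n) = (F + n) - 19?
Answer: -131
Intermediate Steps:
M(F, n) = -19 + F + n
-1*143 - M(-2, 9) = -1*143 - (-19 - 2 + 9) = -143 - 1*(-12) = -143 + 12 = -131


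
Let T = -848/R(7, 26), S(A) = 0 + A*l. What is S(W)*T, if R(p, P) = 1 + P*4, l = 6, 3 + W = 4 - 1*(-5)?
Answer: -10176/35 ≈ -290.74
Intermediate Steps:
W = 6 (W = -3 + (4 - 1*(-5)) = -3 + (4 + 5) = -3 + 9 = 6)
R(p, P) = 1 + 4*P
S(A) = 6*A (S(A) = 0 + A*6 = 0 + 6*A = 6*A)
T = -848/105 (T = -848/(1 + 4*26) = -848/(1 + 104) = -848/105 ≈ -8.0762)
S(W)*T = (6*6)*(-848/105) = 36*(-848/105) = -10176/35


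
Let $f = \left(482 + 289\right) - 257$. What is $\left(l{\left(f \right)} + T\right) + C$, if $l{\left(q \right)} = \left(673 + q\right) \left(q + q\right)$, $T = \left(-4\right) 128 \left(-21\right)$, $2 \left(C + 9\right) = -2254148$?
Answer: $103905$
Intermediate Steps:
$C = -1127083$ ($C = -9 + \frac{1}{2} \left(-2254148\right) = -9 - 1127074 = -1127083$)
$T = 10752$ ($T = \left(-512\right) \left(-21\right) = 10752$)
$f = 514$ ($f = 771 - 257 = 514$)
$l{\left(q \right)} = 2 q \left(673 + q\right)$ ($l{\left(q \right)} = \left(673 + q\right) 2 q = 2 q \left(673 + q\right)$)
$\left(l{\left(f \right)} + T\right) + C = \left(2 \cdot 514 \left(673 + 514\right) + 10752\right) - 1127083 = \left(2 \cdot 514 \cdot 1187 + 10752\right) - 1127083 = \left(1220236 + 10752\right) - 1127083 = 1230988 - 1127083 = 103905$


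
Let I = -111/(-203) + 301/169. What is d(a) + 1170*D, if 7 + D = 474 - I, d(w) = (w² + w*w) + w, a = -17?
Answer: 1436216109/2639 ≈ 5.4423e+5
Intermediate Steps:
d(w) = w + 2*w² (d(w) = (w² + w²) + w = 2*w² + w = w + 2*w²)
I = 79862/34307 (I = -111*(-1/203) + 301*(1/169) = 111/203 + 301/169 = 79862/34307 ≈ 2.3279)
D = 15941507/34307 (D = -7 + (474 - 1*79862/34307) = -7 + (474 - 79862/34307) = -7 + 16181656/34307 = 15941507/34307 ≈ 464.67)
d(a) + 1170*D = -17*(1 + 2*(-17)) + 1170*(15941507/34307) = -17*(1 - 34) + 1434735630/2639 = -17*(-33) + 1434735630/2639 = 561 + 1434735630/2639 = 1436216109/2639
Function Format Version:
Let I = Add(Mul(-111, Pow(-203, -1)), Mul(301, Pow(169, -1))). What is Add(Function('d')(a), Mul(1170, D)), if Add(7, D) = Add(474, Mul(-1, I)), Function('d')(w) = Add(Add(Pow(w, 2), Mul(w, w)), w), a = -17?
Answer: Rational(1436216109, 2639) ≈ 5.4423e+5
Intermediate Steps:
Function('d')(w) = Add(w, Mul(2, Pow(w, 2))) (Function('d')(w) = Add(Add(Pow(w, 2), Pow(w, 2)), w) = Add(Mul(2, Pow(w, 2)), w) = Add(w, Mul(2, Pow(w, 2))))
I = Rational(79862, 34307) (I = Add(Mul(-111, Rational(-1, 203)), Mul(301, Rational(1, 169))) = Add(Rational(111, 203), Rational(301, 169)) = Rational(79862, 34307) ≈ 2.3279)
D = Rational(15941507, 34307) (D = Add(-7, Add(474, Mul(-1, Rational(79862, 34307)))) = Add(-7, Add(474, Rational(-79862, 34307))) = Add(-7, Rational(16181656, 34307)) = Rational(15941507, 34307) ≈ 464.67)
Add(Function('d')(a), Mul(1170, D)) = Add(Mul(-17, Add(1, Mul(2, -17))), Mul(1170, Rational(15941507, 34307))) = Add(Mul(-17, Add(1, -34)), Rational(1434735630, 2639)) = Add(Mul(-17, -33), Rational(1434735630, 2639)) = Add(561, Rational(1434735630, 2639)) = Rational(1436216109, 2639)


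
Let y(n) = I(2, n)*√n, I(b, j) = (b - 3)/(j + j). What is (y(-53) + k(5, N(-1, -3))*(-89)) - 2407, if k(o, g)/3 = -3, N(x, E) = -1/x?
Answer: -1606 + I*√53/106 ≈ -1606.0 + 0.06868*I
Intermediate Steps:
I(b, j) = (-3 + b)/(2*j) (I(b, j) = (-3 + b)/((2*j)) = (-3 + b)*(1/(2*j)) = (-3 + b)/(2*j))
y(n) = -1/(2*√n) (y(n) = ((-3 + 2)/(2*n))*√n = ((½)*(-1)/n)*√n = (-1/(2*n))*√n = -1/(2*√n))
k(o, g) = -9 (k(o, g) = 3*(-3) = -9)
(y(-53) + k(5, N(-1, -3))*(-89)) - 2407 = (-(-1)*I*√53/106 - 9*(-89)) - 2407 = (-(-1)*I*√53/106 + 801) - 2407 = (I*√53/106 + 801) - 2407 = (801 + I*√53/106) - 2407 = -1606 + I*√53/106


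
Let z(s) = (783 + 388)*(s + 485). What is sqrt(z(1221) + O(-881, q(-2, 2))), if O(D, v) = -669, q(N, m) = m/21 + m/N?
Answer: sqrt(1997057) ≈ 1413.2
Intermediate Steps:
q(N, m) = m/21 + m/N (q(N, m) = m*(1/21) + m/N = m/21 + m/N)
z(s) = 567935 + 1171*s (z(s) = 1171*(485 + s) = 567935 + 1171*s)
sqrt(z(1221) + O(-881, q(-2, 2))) = sqrt((567935 + 1171*1221) - 669) = sqrt((567935 + 1429791) - 669) = sqrt(1997726 - 669) = sqrt(1997057)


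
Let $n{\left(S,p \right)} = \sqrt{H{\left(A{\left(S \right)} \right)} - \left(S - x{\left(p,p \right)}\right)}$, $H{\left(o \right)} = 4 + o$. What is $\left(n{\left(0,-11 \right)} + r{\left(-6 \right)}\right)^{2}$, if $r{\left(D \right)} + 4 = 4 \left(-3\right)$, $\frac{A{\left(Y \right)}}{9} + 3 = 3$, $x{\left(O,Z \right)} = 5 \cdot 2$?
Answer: $\left(16 - \sqrt{14}\right)^{2} \approx 150.27$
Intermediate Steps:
$x{\left(O,Z \right)} = 10$
$A{\left(Y \right)} = 0$ ($A{\left(Y \right)} = -27 + 9 \cdot 3 = -27 + 27 = 0$)
$r{\left(D \right)} = -16$ ($r{\left(D \right)} = -4 + 4 \left(-3\right) = -4 - 12 = -16$)
$n{\left(S,p \right)} = \sqrt{14 - S}$ ($n{\left(S,p \right)} = \sqrt{\left(4 + 0\right) - \left(-10 + S\right)} = \sqrt{4 - \left(-10 + S\right)} = \sqrt{14 - S}$)
$\left(n{\left(0,-11 \right)} + r{\left(-6 \right)}\right)^{2} = \left(\sqrt{14 - 0} - 16\right)^{2} = \left(\sqrt{14 + 0} - 16\right)^{2} = \left(\sqrt{14} - 16\right)^{2} = \left(-16 + \sqrt{14}\right)^{2}$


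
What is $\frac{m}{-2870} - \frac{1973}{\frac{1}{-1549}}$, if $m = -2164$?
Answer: $\frac{4385615077}{1435} \approx 3.0562 \cdot 10^{6}$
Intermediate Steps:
$\frac{m}{-2870} - \frac{1973}{\frac{1}{-1549}} = - \frac{2164}{-2870} - \frac{1973}{\frac{1}{-1549}} = \left(-2164\right) \left(- \frac{1}{2870}\right) - \frac{1973}{- \frac{1}{1549}} = \frac{1082}{1435} - -3056177 = \frac{1082}{1435} + 3056177 = \frac{4385615077}{1435}$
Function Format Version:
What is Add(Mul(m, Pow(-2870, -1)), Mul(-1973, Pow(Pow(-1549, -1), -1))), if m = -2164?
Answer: Rational(4385615077, 1435) ≈ 3.0562e+6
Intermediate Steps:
Add(Mul(m, Pow(-2870, -1)), Mul(-1973, Pow(Pow(-1549, -1), -1))) = Add(Mul(-2164, Pow(-2870, -1)), Mul(-1973, Pow(Pow(-1549, -1), -1))) = Add(Mul(-2164, Rational(-1, 2870)), Mul(-1973, Pow(Rational(-1, 1549), -1))) = Add(Rational(1082, 1435), Mul(-1973, -1549)) = Add(Rational(1082, 1435), 3056177) = Rational(4385615077, 1435)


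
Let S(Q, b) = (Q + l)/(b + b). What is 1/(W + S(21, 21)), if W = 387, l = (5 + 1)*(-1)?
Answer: 14/5423 ≈ 0.0025816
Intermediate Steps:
l = -6 (l = 6*(-1) = -6)
S(Q, b) = (-6 + Q)/(2*b) (S(Q, b) = (Q - 6)/(b + b) = (-6 + Q)/((2*b)) = (-6 + Q)*(1/(2*b)) = (-6 + Q)/(2*b))
1/(W + S(21, 21)) = 1/(387 + (½)*(-6 + 21)/21) = 1/(387 + (½)*(1/21)*15) = 1/(387 + 5/14) = 1/(5423/14) = 14/5423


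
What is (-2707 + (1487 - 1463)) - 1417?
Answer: -4100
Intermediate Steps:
(-2707 + (1487 - 1463)) - 1417 = (-2707 + 24) - 1417 = -2683 - 1417 = -4100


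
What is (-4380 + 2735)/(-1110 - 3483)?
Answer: 1645/4593 ≈ 0.35815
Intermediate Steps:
(-4380 + 2735)/(-1110 - 3483) = -1645/(-4593) = -1645*(-1/4593) = 1645/4593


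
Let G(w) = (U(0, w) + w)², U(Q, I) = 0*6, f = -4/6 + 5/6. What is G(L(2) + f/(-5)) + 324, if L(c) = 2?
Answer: 295081/900 ≈ 327.87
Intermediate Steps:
f = ⅙ (f = -4*⅙ + 5*(⅙) = -⅔ + ⅚ = ⅙ ≈ 0.16667)
U(Q, I) = 0
G(w) = w² (G(w) = (0 + w)² = w²)
G(L(2) + f/(-5)) + 324 = (2 + (⅙)/(-5))² + 324 = (2 + (⅙)*(-⅕))² + 324 = (2 - 1/30)² + 324 = (59/30)² + 324 = 3481/900 + 324 = 295081/900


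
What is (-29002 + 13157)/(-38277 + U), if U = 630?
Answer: 15845/37647 ≈ 0.42088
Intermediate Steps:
(-29002 + 13157)/(-38277 + U) = (-29002 + 13157)/(-38277 + 630) = -15845/(-37647) = -15845*(-1/37647) = 15845/37647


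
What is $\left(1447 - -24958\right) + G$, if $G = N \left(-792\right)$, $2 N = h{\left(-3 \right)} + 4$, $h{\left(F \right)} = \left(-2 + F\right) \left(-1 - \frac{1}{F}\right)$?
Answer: $23501$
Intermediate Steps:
$h{\left(F \right)} = \left(-1 - \frac{1}{F}\right) \left(-2 + F\right)$
$N = \frac{11}{3}$ ($N = \frac{\left(1 - -3 + \frac{2}{-3}\right) + 4}{2} = \frac{\left(1 + 3 + 2 \left(- \frac{1}{3}\right)\right) + 4}{2} = \frac{\left(1 + 3 - \frac{2}{3}\right) + 4}{2} = \frac{\frac{10}{3} + 4}{2} = \frac{1}{2} \cdot \frac{22}{3} = \frac{11}{3} \approx 3.6667$)
$G = -2904$ ($G = \frac{11}{3} \left(-792\right) = -2904$)
$\left(1447 - -24958\right) + G = \left(1447 - -24958\right) - 2904 = \left(1447 + 24958\right) - 2904 = 26405 - 2904 = 23501$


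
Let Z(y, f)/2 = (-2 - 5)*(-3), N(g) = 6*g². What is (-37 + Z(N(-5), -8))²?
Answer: 25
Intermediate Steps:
Z(y, f) = 42 (Z(y, f) = 2*((-2 - 5)*(-3)) = 2*(-7*(-3)) = 2*21 = 42)
(-37 + Z(N(-5), -8))² = (-37 + 42)² = 5² = 25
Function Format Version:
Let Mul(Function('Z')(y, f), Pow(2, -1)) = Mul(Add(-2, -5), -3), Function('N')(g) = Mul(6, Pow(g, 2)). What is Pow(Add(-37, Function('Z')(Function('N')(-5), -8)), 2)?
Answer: 25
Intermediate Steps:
Function('Z')(y, f) = 42 (Function('Z')(y, f) = Mul(2, Mul(Add(-2, -5), -3)) = Mul(2, Mul(-7, -3)) = Mul(2, 21) = 42)
Pow(Add(-37, Function('Z')(Function('N')(-5), -8)), 2) = Pow(Add(-37, 42), 2) = Pow(5, 2) = 25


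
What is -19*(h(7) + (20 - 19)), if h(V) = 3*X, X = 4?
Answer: -247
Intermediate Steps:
h(V) = 12 (h(V) = 3*4 = 12)
-19*(h(7) + (20 - 19)) = -19*(12 + (20 - 19)) = -19*(12 + 1) = -19*13 = -247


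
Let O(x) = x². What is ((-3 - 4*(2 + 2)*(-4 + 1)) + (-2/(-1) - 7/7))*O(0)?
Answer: 0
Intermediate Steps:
((-3 - 4*(2 + 2)*(-4 + 1)) + (-2/(-1) - 7/7))*O(0) = ((-3 - 4*(2 + 2)*(-4 + 1)) + (-2/(-1) - 7/7))*0² = ((-3 - 16*(-3)) + (-2*(-1) - 7*⅐))*0 = ((-3 - 4*(-12)) + (2 - 1))*0 = ((-3 + 48) + 1)*0 = (45 + 1)*0 = 46*0 = 0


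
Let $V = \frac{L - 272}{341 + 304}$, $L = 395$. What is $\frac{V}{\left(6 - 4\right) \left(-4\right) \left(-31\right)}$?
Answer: $\frac{41}{53320} \approx 0.00076894$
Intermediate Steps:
$V = \frac{41}{215}$ ($V = \frac{395 - 272}{341 + 304} = \frac{123}{645} = 123 \cdot \frac{1}{645} = \frac{41}{215} \approx 0.1907$)
$\frac{V}{\left(6 - 4\right) \left(-4\right) \left(-31\right)} = \frac{41}{215 \left(6 - 4\right) \left(-4\right) \left(-31\right)} = \frac{41}{215 \cdot 2 \left(-4\right) \left(-31\right)} = \frac{41}{215 \left(\left(-8\right) \left(-31\right)\right)} = \frac{41}{215 \cdot 248} = \frac{41}{215} \cdot \frac{1}{248} = \frac{41}{53320}$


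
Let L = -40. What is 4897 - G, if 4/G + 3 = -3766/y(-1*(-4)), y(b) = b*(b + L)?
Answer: 8163011/1667 ≈ 4896.8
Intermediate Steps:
y(b) = b*(-40 + b) (y(b) = b*(b - 40) = b*(-40 + b))
G = 288/1667 (G = 4/(-3 - 3766*1/(4*(-40 - 1*(-4)))) = 4/(-3 - 3766*1/(4*(-40 + 4))) = 4/(-3 - 3766/(4*(-36))) = 4/(-3 - 3766/(-144)) = 4/(-3 - 3766*(-1/144)) = 4/(-3 + 1883/72) = 4/(1667/72) = 4*(72/1667) = 288/1667 ≈ 0.17277)
4897 - G = 4897 - 1*288/1667 = 4897 - 288/1667 = 8163011/1667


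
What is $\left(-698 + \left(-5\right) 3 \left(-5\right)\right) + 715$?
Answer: $92$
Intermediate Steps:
$\left(-698 + \left(-5\right) 3 \left(-5\right)\right) + 715 = \left(-698 - -75\right) + 715 = \left(-698 + 75\right) + 715 = -623 + 715 = 92$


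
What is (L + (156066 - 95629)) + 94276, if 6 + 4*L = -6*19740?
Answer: 250203/2 ≈ 1.2510e+5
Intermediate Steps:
L = -59223/2 (L = -3/2 + (-6*19740)/4 = -3/2 + (¼)*(-118440) = -3/2 - 29610 = -59223/2 ≈ -29612.)
(L + (156066 - 95629)) + 94276 = (-59223/2 + (156066 - 95629)) + 94276 = (-59223/2 + 60437) + 94276 = 61651/2 + 94276 = 250203/2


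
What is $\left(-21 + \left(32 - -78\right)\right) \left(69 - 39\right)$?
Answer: $2670$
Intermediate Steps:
$\left(-21 + \left(32 - -78\right)\right) \left(69 - 39\right) = \left(-21 + \left(32 + 78\right)\right) \left(69 - 39\right) = \left(-21 + 110\right) 30 = 89 \cdot 30 = 2670$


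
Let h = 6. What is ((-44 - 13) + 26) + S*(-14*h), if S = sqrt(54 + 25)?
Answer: -31 - 84*sqrt(79) ≈ -777.61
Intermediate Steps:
S = sqrt(79) ≈ 8.8882
((-44 - 13) + 26) + S*(-14*h) = ((-44 - 13) + 26) + sqrt(79)*(-14*6) = (-57 + 26) + sqrt(79)*(-84) = -31 - 84*sqrt(79)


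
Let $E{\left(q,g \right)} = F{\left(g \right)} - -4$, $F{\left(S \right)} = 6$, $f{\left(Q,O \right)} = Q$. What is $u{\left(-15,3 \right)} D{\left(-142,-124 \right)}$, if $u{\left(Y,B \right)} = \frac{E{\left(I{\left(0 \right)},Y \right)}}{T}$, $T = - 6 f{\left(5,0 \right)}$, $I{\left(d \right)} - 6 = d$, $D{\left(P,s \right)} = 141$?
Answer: $-47$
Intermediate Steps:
$I{\left(d \right)} = 6 + d$
$E{\left(q,g \right)} = 10$ ($E{\left(q,g \right)} = 6 - -4 = 6 + 4 = 10$)
$T = -30$ ($T = \left(-6\right) 5 = -30$)
$u{\left(Y,B \right)} = - \frac{1}{3}$ ($u{\left(Y,B \right)} = \frac{10}{-30} = 10 \left(- \frac{1}{30}\right) = - \frac{1}{3}$)
$u{\left(-15,3 \right)} D{\left(-142,-124 \right)} = \left(- \frac{1}{3}\right) 141 = -47$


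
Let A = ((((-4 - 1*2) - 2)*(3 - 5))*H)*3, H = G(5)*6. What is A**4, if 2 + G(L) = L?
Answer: 557256278016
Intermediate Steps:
G(L) = -2 + L
H = 18 (H = (-2 + 5)*6 = 3*6 = 18)
A = 864 (A = ((((-4 - 1*2) - 2)*(3 - 5))*18)*3 = ((((-4 - 2) - 2)*(-2))*18)*3 = (((-6 - 2)*(-2))*18)*3 = (-8*(-2)*18)*3 = (16*18)*3 = 288*3 = 864)
A**4 = 864**4 = 557256278016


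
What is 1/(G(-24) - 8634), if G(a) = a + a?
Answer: -1/8682 ≈ -0.00011518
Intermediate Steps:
G(a) = 2*a
1/(G(-24) - 8634) = 1/(2*(-24) - 8634) = 1/(-48 - 8634) = 1/(-8682) = -1/8682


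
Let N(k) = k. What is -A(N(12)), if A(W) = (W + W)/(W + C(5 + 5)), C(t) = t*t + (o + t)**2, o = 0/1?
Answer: -6/53 ≈ -0.11321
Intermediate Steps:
o = 0 (o = 0*1 = 0)
C(t) = 2*t**2 (C(t) = t*t + (0 + t)**2 = t**2 + t**2 = 2*t**2)
A(W) = 2*W/(200 + W) (A(W) = (W + W)/(W + 2*(5 + 5)**2) = (2*W)/(W + 2*10**2) = (2*W)/(W + 2*100) = (2*W)/(W + 200) = (2*W)/(200 + W) = 2*W/(200 + W))
-A(N(12)) = -2*12/(200 + 12) = -2*12/212 = -1*6/53 = -6/53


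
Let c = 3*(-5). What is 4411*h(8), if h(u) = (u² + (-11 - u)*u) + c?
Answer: -454333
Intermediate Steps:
c = -15
h(u) = -15 + u² + u*(-11 - u) (h(u) = (u² + (-11 - u)*u) - 15 = (u² + u*(-11 - u)) - 15 = -15 + u² + u*(-11 - u))
4411*h(8) = 4411*(-15 - 11*8) = 4411*(-15 - 88) = 4411*(-103) = -454333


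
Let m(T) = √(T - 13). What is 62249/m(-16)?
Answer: -62249*I*√29/29 ≈ -11559.0*I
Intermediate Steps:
m(T) = √(-13 + T)
62249/m(-16) = 62249/(√(-13 - 16)) = 62249/(√(-29)) = 62249/((I*√29)) = 62249*(-I*√29/29) = -62249*I*√29/29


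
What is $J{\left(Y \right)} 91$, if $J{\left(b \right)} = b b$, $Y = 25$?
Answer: $56875$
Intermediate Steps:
$J{\left(b \right)} = b^{2}$
$J{\left(Y \right)} 91 = 25^{2} \cdot 91 = 625 \cdot 91 = 56875$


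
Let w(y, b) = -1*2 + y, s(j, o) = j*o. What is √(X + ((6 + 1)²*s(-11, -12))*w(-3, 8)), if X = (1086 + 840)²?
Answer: 4*√229821 ≈ 1917.6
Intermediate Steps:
w(y, b) = -2 + y
X = 3709476 (X = 1926² = 3709476)
√(X + ((6 + 1)²*s(-11, -12))*w(-3, 8)) = √(3709476 + ((6 + 1)²*(-11*(-12)))*(-2 - 3)) = √(3709476 + (7²*132)*(-5)) = √(3709476 + (49*132)*(-5)) = √(3709476 + 6468*(-5)) = √(3709476 - 32340) = √3677136 = 4*√229821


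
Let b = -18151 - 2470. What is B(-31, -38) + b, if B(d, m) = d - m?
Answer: -20614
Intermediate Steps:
b = -20621
B(-31, -38) + b = (-31 - 1*(-38)) - 20621 = (-31 + 38) - 20621 = 7 - 20621 = -20614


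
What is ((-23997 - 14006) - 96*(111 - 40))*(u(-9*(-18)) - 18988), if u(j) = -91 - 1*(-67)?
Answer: 852098828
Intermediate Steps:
u(j) = -24 (u(j) = -91 + 67 = -24)
((-23997 - 14006) - 96*(111 - 40))*(u(-9*(-18)) - 18988) = ((-23997 - 14006) - 96*(111 - 40))*(-24 - 18988) = (-38003 - 96*71)*(-19012) = (-38003 - 6816)*(-19012) = -44819*(-19012) = 852098828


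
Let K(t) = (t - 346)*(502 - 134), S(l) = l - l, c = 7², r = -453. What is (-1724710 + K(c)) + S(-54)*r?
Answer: -1834006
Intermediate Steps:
c = 49
S(l) = 0
K(t) = -127328 + 368*t (K(t) = (-346 + t)*368 = -127328 + 368*t)
(-1724710 + K(c)) + S(-54)*r = (-1724710 + (-127328 + 368*49)) + 0*(-453) = (-1724710 + (-127328 + 18032)) + 0 = (-1724710 - 109296) + 0 = -1834006 + 0 = -1834006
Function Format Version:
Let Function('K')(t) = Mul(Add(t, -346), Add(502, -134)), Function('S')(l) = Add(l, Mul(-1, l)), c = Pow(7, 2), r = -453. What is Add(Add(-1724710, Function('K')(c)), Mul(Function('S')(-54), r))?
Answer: -1834006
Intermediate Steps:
c = 49
Function('S')(l) = 0
Function('K')(t) = Add(-127328, Mul(368, t)) (Function('K')(t) = Mul(Add(-346, t), 368) = Add(-127328, Mul(368, t)))
Add(Add(-1724710, Function('K')(c)), Mul(Function('S')(-54), r)) = Add(Add(-1724710, Add(-127328, Mul(368, 49))), Mul(0, -453)) = Add(Add(-1724710, Add(-127328, 18032)), 0) = Add(Add(-1724710, -109296), 0) = Add(-1834006, 0) = -1834006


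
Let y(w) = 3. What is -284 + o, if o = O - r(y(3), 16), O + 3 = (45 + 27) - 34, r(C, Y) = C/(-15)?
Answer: -1244/5 ≈ -248.80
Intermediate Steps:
r(C, Y) = -C/15 (r(C, Y) = C*(-1/15) = -C/15)
O = 35 (O = -3 + ((45 + 27) - 34) = -3 + (72 - 34) = -3 + 38 = 35)
o = 176/5 (o = 35 - (-1)*3/15 = 35 - 1*(-1/5) = 35 + 1/5 = 176/5 ≈ 35.200)
-284 + o = -284 + 176/5 = -1244/5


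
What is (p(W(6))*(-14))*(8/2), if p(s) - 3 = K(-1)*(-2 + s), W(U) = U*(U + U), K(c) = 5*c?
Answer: 19432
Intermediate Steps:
W(U) = 2*U² (W(U) = U*(2*U) = 2*U²)
p(s) = 13 - 5*s (p(s) = 3 + (5*(-1))*(-2 + s) = 3 - 5*(-2 + s) = 3 + (10 - 5*s) = 13 - 5*s)
(p(W(6))*(-14))*(8/2) = ((13 - 10*6²)*(-14))*(8/2) = ((13 - 10*36)*(-14))*(8*(½)) = ((13 - 5*72)*(-14))*4 = ((13 - 360)*(-14))*4 = -347*(-14)*4 = 4858*4 = 19432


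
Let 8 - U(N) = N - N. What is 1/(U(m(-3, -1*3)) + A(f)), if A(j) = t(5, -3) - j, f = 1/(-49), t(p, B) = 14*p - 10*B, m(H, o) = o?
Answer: 49/5293 ≈ 0.0092575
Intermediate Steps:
t(p, B) = -10*B + 14*p
f = -1/49 ≈ -0.020408
U(N) = 8 (U(N) = 8 - (N - N) = 8 - 1*0 = 8 + 0 = 8)
A(j) = 100 - j (A(j) = (-10*(-3) + 14*5) - j = (30 + 70) - j = 100 - j)
1/(U(m(-3, -1*3)) + A(f)) = 1/(8 + (100 - 1*(-1/49))) = 1/(8 + (100 + 1/49)) = 1/(8 + 4901/49) = 1/(5293/49) = 49/5293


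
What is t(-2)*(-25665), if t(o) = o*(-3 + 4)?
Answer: 51330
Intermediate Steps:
t(o) = o (t(o) = o*1 = o)
t(-2)*(-25665) = -2*(-25665) = 51330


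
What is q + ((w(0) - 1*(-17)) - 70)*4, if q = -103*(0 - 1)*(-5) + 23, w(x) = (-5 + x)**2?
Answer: -604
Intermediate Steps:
q = -492 (q = -(-103)*(-5) + 23 = -103*5 + 23 = -515 + 23 = -492)
q + ((w(0) - 1*(-17)) - 70)*4 = -492 + (((-5 + 0)**2 - 1*(-17)) - 70)*4 = -492 + (((-5)**2 + 17) - 70)*4 = -492 + ((25 + 17) - 70)*4 = -492 + (42 - 70)*4 = -492 - 28*4 = -492 - 112 = -604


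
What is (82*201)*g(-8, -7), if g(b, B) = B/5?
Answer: -115374/5 ≈ -23075.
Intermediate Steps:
g(b, B) = B/5 (g(b, B) = B*(1/5) = B/5)
(82*201)*g(-8, -7) = (82*201)*((1/5)*(-7)) = 16482*(-7/5) = -115374/5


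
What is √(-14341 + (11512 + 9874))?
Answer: √7045 ≈ 83.934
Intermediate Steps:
√(-14341 + (11512 + 9874)) = √(-14341 + 21386) = √7045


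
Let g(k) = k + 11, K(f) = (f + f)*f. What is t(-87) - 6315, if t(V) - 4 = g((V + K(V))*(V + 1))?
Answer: -1300686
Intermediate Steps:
K(f) = 2*f² (K(f) = (2*f)*f = 2*f²)
g(k) = 11 + k
t(V) = 15 + (1 + V)*(V + 2*V²) (t(V) = 4 + (11 + (V + 2*V²)*(V + 1)) = 4 + (11 + (V + 2*V²)*(1 + V)) = 4 + (11 + (1 + V)*(V + 2*V²)) = 15 + (1 + V)*(V + 2*V²))
t(-87) - 6315 = (15 - 87 + 2*(-87)³ + 3*(-87)²) - 6315 = (15 - 87 + 2*(-658503) + 3*7569) - 6315 = (15 - 87 - 1317006 + 22707) - 6315 = -1294371 - 6315 = -1300686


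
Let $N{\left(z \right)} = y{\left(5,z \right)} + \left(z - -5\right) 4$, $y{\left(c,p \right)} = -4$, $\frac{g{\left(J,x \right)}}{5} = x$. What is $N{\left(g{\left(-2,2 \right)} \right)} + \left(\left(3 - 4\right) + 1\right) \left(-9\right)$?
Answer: $56$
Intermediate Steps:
$g{\left(J,x \right)} = 5 x$
$N{\left(z \right)} = 16 + 4 z$ ($N{\left(z \right)} = -4 + \left(z - -5\right) 4 = -4 + \left(z + 5\right) 4 = -4 + \left(5 + z\right) 4 = -4 + \left(20 + 4 z\right) = 16 + 4 z$)
$N{\left(g{\left(-2,2 \right)} \right)} + \left(\left(3 - 4\right) + 1\right) \left(-9\right) = \left(16 + 4 \cdot 5 \cdot 2\right) + \left(\left(3 - 4\right) + 1\right) \left(-9\right) = \left(16 + 4 \cdot 10\right) + \left(-1 + 1\right) \left(-9\right) = \left(16 + 40\right) + 0 \left(-9\right) = 56 + 0 = 56$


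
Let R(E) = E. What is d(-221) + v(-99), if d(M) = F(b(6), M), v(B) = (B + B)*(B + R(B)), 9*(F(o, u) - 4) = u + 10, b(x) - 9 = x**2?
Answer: 352661/9 ≈ 39185.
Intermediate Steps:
b(x) = 9 + x**2
F(o, u) = 46/9 + u/9 (F(o, u) = 4 + (u + 10)/9 = 4 + (10 + u)/9 = 4 + (10/9 + u/9) = 46/9 + u/9)
v(B) = 4*B**2 (v(B) = (B + B)*(B + B) = (2*B)*(2*B) = 4*B**2)
d(M) = 46/9 + M/9
d(-221) + v(-99) = (46/9 + (1/9)*(-221)) + 4*(-99)**2 = (46/9 - 221/9) + 4*9801 = -175/9 + 39204 = 352661/9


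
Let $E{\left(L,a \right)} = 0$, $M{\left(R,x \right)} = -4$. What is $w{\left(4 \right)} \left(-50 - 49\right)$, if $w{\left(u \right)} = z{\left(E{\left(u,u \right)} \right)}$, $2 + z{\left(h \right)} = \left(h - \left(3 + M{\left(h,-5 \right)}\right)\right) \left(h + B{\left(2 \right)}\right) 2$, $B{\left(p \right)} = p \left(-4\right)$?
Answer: $1782$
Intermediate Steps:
$B{\left(p \right)} = - 4 p$
$z{\left(h \right)} = -2 + 2 \left(1 + h\right) \left(-8 + h\right)$ ($z{\left(h \right)} = -2 + \left(h - -1\right) \left(h - 8\right) 2 = -2 + \left(h + \left(-3 + 4\right)\right) \left(h - 8\right) 2 = -2 + \left(h + 1\right) \left(-8 + h\right) 2 = -2 + \left(1 + h\right) \left(-8 + h\right) 2 = -2 + 2 \left(1 + h\right) \left(-8 + h\right)$)
$w{\left(u \right)} = -18$ ($w{\left(u \right)} = -18 - 0 + 2 \cdot 0^{2} = -18 + 0 + 2 \cdot 0 = -18 + 0 + 0 = -18$)
$w{\left(4 \right)} \left(-50 - 49\right) = - 18 \left(-50 - 49\right) = \left(-18\right) \left(-99\right) = 1782$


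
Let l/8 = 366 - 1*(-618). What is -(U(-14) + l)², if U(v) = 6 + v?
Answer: -61842496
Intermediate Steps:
l = 7872 (l = 8*(366 - 1*(-618)) = 8*(366 + 618) = 8*984 = 7872)
-(U(-14) + l)² = -((6 - 14) + 7872)² = -(-8 + 7872)² = -1*7864² = -1*61842496 = -61842496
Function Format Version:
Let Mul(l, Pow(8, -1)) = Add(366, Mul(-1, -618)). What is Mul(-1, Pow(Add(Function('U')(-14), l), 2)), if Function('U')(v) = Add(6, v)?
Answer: -61842496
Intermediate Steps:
l = 7872 (l = Mul(8, Add(366, Mul(-1, -618))) = Mul(8, Add(366, 618)) = Mul(8, 984) = 7872)
Mul(-1, Pow(Add(Function('U')(-14), l), 2)) = Mul(-1, Pow(Add(Add(6, -14), 7872), 2)) = Mul(-1, Pow(Add(-8, 7872), 2)) = Mul(-1, Pow(7864, 2)) = Mul(-1, 61842496) = -61842496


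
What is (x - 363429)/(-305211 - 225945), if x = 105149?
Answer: 64570/132789 ≈ 0.48626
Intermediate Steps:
(x - 363429)/(-305211 - 225945) = (105149 - 363429)/(-305211 - 225945) = -258280/(-531156) = -258280*(-1/531156) = 64570/132789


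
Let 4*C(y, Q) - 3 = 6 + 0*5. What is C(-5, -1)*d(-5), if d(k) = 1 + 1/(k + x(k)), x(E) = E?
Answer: 81/40 ≈ 2.0250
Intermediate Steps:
d(k) = 1 + 1/(2*k) (d(k) = 1 + 1/(k + k) = 1 + 1/(2*k))
C(y, Q) = 9/4 (C(y, Q) = ¾ + (6 + 0*5)/4 = ¾ + (6 + 0)/4 = ¾ + (¼)*6 = ¾ + 3/2 = 9/4)
C(-5, -1)*d(-5) = 9*((½ - 5)/(-5))/4 = 9*(-⅕*(-9/2))/4 = (9/4)*(9/10) = 81/40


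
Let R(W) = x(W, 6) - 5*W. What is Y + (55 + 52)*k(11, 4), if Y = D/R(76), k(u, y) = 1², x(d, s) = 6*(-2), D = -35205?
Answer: 77149/392 ≈ 196.81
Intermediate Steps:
x(d, s) = -12
k(u, y) = 1
R(W) = -12 - 5*W
Y = 35205/392 (Y = -35205/(-12 - 5*76) = -35205/(-12 - 380) = -35205/(-392) = -35205*(-1/392) = 35205/392 ≈ 89.809)
Y + (55 + 52)*k(11, 4) = 35205/392 + (55 + 52)*1 = 35205/392 + 107*1 = 35205/392 + 107 = 77149/392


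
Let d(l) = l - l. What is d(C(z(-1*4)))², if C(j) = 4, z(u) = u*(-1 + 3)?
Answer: 0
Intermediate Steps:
z(u) = 2*u (z(u) = u*2 = 2*u)
d(l) = 0
d(C(z(-1*4)))² = 0² = 0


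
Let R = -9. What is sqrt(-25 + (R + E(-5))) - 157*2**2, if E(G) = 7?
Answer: -628 + 3*I*sqrt(3) ≈ -628.0 + 5.1962*I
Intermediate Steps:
sqrt(-25 + (R + E(-5))) - 157*2**2 = sqrt(-25 + (-9 + 7)) - 157*2**2 = sqrt(-25 - 2) - 157*4 = sqrt(-27) - 628 = 3*I*sqrt(3) - 628 = -628 + 3*I*sqrt(3)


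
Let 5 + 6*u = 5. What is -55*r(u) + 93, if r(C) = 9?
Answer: -402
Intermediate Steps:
u = 0 (u = -⅚ + (⅙)*5 = -⅚ + ⅚ = 0)
-55*r(u) + 93 = -55*9 + 93 = -495 + 93 = -402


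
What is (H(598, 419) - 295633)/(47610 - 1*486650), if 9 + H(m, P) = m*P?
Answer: 23/224 ≈ 0.10268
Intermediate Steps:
H(m, P) = -9 + P*m (H(m, P) = -9 + m*P = -9 + P*m)
(H(598, 419) - 295633)/(47610 - 1*486650) = ((-9 + 419*598) - 295633)/(47610 - 1*486650) = ((-9 + 250562) - 295633)/(47610 - 486650) = (250553 - 295633)/(-439040) = -45080*(-1/439040) = 23/224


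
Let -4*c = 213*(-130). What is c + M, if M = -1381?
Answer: 11083/2 ≈ 5541.5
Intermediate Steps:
c = 13845/2 (c = -213*(-130)/4 = -¼*(-27690) = 13845/2 ≈ 6922.5)
c + M = 13845/2 - 1381 = 11083/2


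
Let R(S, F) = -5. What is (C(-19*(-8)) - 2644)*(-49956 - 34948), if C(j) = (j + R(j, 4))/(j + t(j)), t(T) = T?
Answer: 8528914577/38 ≈ 2.2445e+8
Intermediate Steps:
C(j) = (-5 + j)/(2*j) (C(j) = (j - 5)/(j + j) = (-5 + j)/((2*j)) = (-5 + j)*(1/(2*j)) = (-5 + j)/(2*j))
(C(-19*(-8)) - 2644)*(-49956 - 34948) = ((-5 - 19*(-8))/(2*((-19*(-8)))) - 2644)*(-49956 - 34948) = ((½)*(-5 + 152)/152 - 2644)*(-84904) = ((½)*(1/152)*147 - 2644)*(-84904) = (147/304 - 2644)*(-84904) = -803629/304*(-84904) = 8528914577/38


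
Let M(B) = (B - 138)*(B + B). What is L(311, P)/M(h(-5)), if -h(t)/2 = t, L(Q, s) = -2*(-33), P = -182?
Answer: -33/1280 ≈ -0.025781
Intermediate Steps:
L(Q, s) = 66
h(t) = -2*t
M(B) = 2*B*(-138 + B) (M(B) = (-138 + B)*(2*B) = 2*B*(-138 + B))
L(311, P)/M(h(-5)) = 66/((2*(-2*(-5))*(-138 - 2*(-5)))) = 66/((2*10*(-138 + 10))) = 66/((2*10*(-128))) = 66/(-2560) = 66*(-1/2560) = -33/1280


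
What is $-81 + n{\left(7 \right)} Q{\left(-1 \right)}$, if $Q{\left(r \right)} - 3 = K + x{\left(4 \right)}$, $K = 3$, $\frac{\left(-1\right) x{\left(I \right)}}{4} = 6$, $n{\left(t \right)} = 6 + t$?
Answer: $-315$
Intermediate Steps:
$x{\left(I \right)} = -24$ ($x{\left(I \right)} = \left(-4\right) 6 = -24$)
$Q{\left(r \right)} = -18$ ($Q{\left(r \right)} = 3 + \left(3 - 24\right) = 3 - 21 = -18$)
$-81 + n{\left(7 \right)} Q{\left(-1 \right)} = -81 + \left(6 + 7\right) \left(-18\right) = -81 + 13 \left(-18\right) = -81 - 234 = -315$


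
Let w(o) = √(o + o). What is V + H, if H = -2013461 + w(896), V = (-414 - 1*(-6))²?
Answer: -1846997 + 16*√7 ≈ -1.8470e+6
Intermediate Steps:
w(o) = √2*√o (w(o) = √(2*o) = √2*√o)
V = 166464 (V = (-414 + 6)² = (-408)² = 166464)
H = -2013461 + 16*√7 (H = -2013461 + √2*√896 = -2013461 + √2*(8*√14) = -2013461 + 16*√7 ≈ -2.0134e+6)
V + H = 166464 + (-2013461 + 16*√7) = -1846997 + 16*√7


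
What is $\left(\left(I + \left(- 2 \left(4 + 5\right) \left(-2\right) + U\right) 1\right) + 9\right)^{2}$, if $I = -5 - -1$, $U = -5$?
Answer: $1296$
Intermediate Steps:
$I = -4$ ($I = -5 + 1 = -4$)
$\left(\left(I + \left(- 2 \left(4 + 5\right) \left(-2\right) + U\right) 1\right) + 9\right)^{2} = \left(\left(-4 + \left(- 2 \left(4 + 5\right) \left(-2\right) - 5\right) 1\right) + 9\right)^{2} = \left(\left(-4 + \left(\left(-2\right) 9 \left(-2\right) - 5\right) 1\right) + 9\right)^{2} = \left(\left(-4 + \left(\left(-18\right) \left(-2\right) - 5\right) 1\right) + 9\right)^{2} = \left(\left(-4 + \left(36 - 5\right) 1\right) + 9\right)^{2} = \left(\left(-4 + 31 \cdot 1\right) + 9\right)^{2} = \left(\left(-4 + 31\right) + 9\right)^{2} = \left(27 + 9\right)^{2} = 36^{2} = 1296$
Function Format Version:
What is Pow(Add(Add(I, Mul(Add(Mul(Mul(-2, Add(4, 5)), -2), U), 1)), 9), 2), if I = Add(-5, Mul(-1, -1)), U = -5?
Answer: 1296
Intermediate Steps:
I = -4 (I = Add(-5, 1) = -4)
Pow(Add(Add(I, Mul(Add(Mul(Mul(-2, Add(4, 5)), -2), U), 1)), 9), 2) = Pow(Add(Add(-4, Mul(Add(Mul(Mul(-2, Add(4, 5)), -2), -5), 1)), 9), 2) = Pow(Add(Add(-4, Mul(Add(Mul(Mul(-2, 9), -2), -5), 1)), 9), 2) = Pow(Add(Add(-4, Mul(Add(Mul(-18, -2), -5), 1)), 9), 2) = Pow(Add(Add(-4, Mul(Add(36, -5), 1)), 9), 2) = Pow(Add(Add(-4, Mul(31, 1)), 9), 2) = Pow(Add(Add(-4, 31), 9), 2) = Pow(Add(27, 9), 2) = Pow(36, 2) = 1296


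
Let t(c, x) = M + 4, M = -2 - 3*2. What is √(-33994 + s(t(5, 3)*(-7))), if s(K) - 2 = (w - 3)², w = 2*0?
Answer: I*√33983 ≈ 184.34*I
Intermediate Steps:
M = -8 (M = -2 - 6 = -8)
w = 0
t(c, x) = -4 (t(c, x) = -8 + 4 = -4)
s(K) = 11 (s(K) = 2 + (0 - 3)² = 2 + (-3)² = 2 + 9 = 11)
√(-33994 + s(t(5, 3)*(-7))) = √(-33994 + 11) = √(-33983) = I*√33983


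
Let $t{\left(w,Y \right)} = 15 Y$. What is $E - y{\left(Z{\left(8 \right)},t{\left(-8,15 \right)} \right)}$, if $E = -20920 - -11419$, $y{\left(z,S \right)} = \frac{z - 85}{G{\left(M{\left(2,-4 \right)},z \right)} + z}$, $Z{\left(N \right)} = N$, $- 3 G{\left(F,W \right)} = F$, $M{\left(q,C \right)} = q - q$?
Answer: $- \frac{75931}{8} \approx -9491.4$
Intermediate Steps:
$M{\left(q,C \right)} = 0$
$G{\left(F,W \right)} = - \frac{F}{3}$
$y{\left(z,S \right)} = \frac{-85 + z}{z}$ ($y{\left(z,S \right)} = \frac{z - 85}{\left(- \frac{1}{3}\right) 0 + z} = \frac{-85 + z}{0 + z} = \frac{-85 + z}{z}$)
$E = -9501$ ($E = -20920 + 11419 = -9501$)
$E - y{\left(Z{\left(8 \right)},t{\left(-8,15 \right)} \right)} = -9501 - \frac{-85 + 8}{8} = -9501 - \frac{1}{8} \left(-77\right) = -9501 - - \frac{77}{8} = -9501 + \frac{77}{8} = - \frac{75931}{8}$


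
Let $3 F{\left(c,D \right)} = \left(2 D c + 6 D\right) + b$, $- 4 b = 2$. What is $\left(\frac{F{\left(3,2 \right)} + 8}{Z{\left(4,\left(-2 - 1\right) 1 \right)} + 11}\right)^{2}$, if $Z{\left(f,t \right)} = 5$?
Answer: $\frac{9025}{9216} \approx 0.97927$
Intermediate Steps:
$b = - \frac{1}{2}$ ($b = \left(- \frac{1}{4}\right) 2 = - \frac{1}{2} \approx -0.5$)
$F{\left(c,D \right)} = - \frac{1}{6} + 2 D + \frac{2 D c}{3}$ ($F{\left(c,D \right)} = \frac{\left(2 D c + 6 D\right) - \frac{1}{2}}{3} = \frac{\left(6 D + 2 D c\right) - \frac{1}{2}}{3} = \frac{- \frac{1}{2} + 6 D + 2 D c}{3} = - \frac{1}{6} + 2 D + \frac{2 D c}{3}$)
$\left(\frac{F{\left(3,2 \right)} + 8}{Z{\left(4,\left(-2 - 1\right) 1 \right)} + 11}\right)^{2} = \left(\frac{\left(- \frac{1}{6} + 2 \cdot 2 + \frac{2}{3} \cdot 2 \cdot 3\right) + 8}{5 + 11}\right)^{2} = \left(\frac{\left(- \frac{1}{6} + 4 + 4\right) + 8}{16}\right)^{2} = \left(\left(\frac{47}{6} + 8\right) \frac{1}{16}\right)^{2} = \left(\frac{95}{6} \cdot \frac{1}{16}\right)^{2} = \left(\frac{95}{96}\right)^{2} = \frac{9025}{9216}$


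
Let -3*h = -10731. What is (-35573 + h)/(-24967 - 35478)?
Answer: 31996/60445 ≈ 0.52934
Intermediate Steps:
h = 3577 (h = -⅓*(-10731) = 3577)
(-35573 + h)/(-24967 - 35478) = (-35573 + 3577)/(-24967 - 35478) = -31996/(-60445) = -31996*(-1/60445) = 31996/60445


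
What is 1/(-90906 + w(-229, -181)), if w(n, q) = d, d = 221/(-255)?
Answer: -15/1363603 ≈ -1.1000e-5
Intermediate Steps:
d = -13/15 (d = 221*(-1/255) = -13/15 ≈ -0.86667)
w(n, q) = -13/15
1/(-90906 + w(-229, -181)) = 1/(-90906 - 13/15) = 1/(-1363603/15) = -15/1363603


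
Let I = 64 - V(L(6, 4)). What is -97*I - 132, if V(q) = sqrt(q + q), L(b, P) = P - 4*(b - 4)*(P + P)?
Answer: -6340 + 194*I*sqrt(30) ≈ -6340.0 + 1062.6*I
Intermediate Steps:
L(b, P) = P - 8*P*(-4 + b) (L(b, P) = P - 4*(-4 + b)*2*P = P - 8*P*(-4 + b))
V(q) = sqrt(2)*sqrt(q) (V(q) = sqrt(2*q) = sqrt(2)*sqrt(q))
I = 64 - 2*I*sqrt(30) (I = 64 - sqrt(2)*sqrt(4*(33 - 8*6)) = 64 - sqrt(2)*sqrt(4*(33 - 48)) = 64 - sqrt(2)*sqrt(4*(-15)) = 64 - sqrt(2)*sqrt(-60) = 64 - sqrt(2)*2*I*sqrt(15) = 64 - 2*I*sqrt(30) ≈ 64.0 - 10.954*I)
-97*I - 132 = -97*(64 - 2*I*sqrt(30)) - 132 = (-6208 + 194*I*sqrt(30)) - 132 = -6340 + 194*I*sqrt(30)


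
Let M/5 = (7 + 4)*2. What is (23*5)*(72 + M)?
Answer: 20930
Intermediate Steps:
M = 110 (M = 5*((7 + 4)*2) = 5*(11*2) = 5*22 = 110)
(23*5)*(72 + M) = (23*5)*(72 + 110) = 115*182 = 20930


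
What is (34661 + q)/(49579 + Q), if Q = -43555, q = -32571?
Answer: 1045/3012 ≈ 0.34695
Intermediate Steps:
(34661 + q)/(49579 + Q) = (34661 - 32571)/(49579 - 43555) = 2090/6024 = 2090*(1/6024) = 1045/3012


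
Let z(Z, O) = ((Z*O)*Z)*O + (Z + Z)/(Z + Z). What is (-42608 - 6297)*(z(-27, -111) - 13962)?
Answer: -438582387440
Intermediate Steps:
z(Z, O) = 1 + O**2*Z**2 (z(Z, O) = ((O*Z)*Z)*O + (2*Z)/((2*Z)) = (O*Z**2)*O + (2*Z)*(1/(2*Z)) = O**2*Z**2 + 1 = 1 + O**2*Z**2)
(-42608 - 6297)*(z(-27, -111) - 13962) = (-42608 - 6297)*((1 + (-111)**2*(-27)**2) - 13962) = -48905*((1 + 12321*729) - 13962) = -48905*((1 + 8982009) - 13962) = -48905*(8982010 - 13962) = -48905*8968048 = -438582387440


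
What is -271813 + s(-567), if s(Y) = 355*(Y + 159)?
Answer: -416653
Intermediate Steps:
s(Y) = 56445 + 355*Y (s(Y) = 355*(159 + Y) = 56445 + 355*Y)
-271813 + s(-567) = -271813 + (56445 + 355*(-567)) = -271813 + (56445 - 201285) = -271813 - 144840 = -416653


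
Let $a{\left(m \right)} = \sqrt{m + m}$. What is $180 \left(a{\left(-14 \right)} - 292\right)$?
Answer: $-52560 + 360 i \sqrt{7} \approx -52560.0 + 952.47 i$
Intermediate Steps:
$a{\left(m \right)} = \sqrt{2} \sqrt{m}$ ($a{\left(m \right)} = \sqrt{2 m} = \sqrt{2} \sqrt{m}$)
$180 \left(a{\left(-14 \right)} - 292\right) = 180 \left(\sqrt{2} \sqrt{-14} - 292\right) = 180 \left(\sqrt{2} i \sqrt{14} - 292\right) = 180 \left(2 i \sqrt{7} - 292\right) = 180 \left(-292 + 2 i \sqrt{7}\right) = -52560 + 360 i \sqrt{7}$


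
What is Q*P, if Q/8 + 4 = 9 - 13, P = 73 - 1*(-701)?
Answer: -49536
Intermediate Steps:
P = 774 (P = 73 + 701 = 774)
Q = -64 (Q = -32 + 8*(9 - 13) = -32 + 8*(-4) = -32 - 32 = -64)
Q*P = -64*774 = -49536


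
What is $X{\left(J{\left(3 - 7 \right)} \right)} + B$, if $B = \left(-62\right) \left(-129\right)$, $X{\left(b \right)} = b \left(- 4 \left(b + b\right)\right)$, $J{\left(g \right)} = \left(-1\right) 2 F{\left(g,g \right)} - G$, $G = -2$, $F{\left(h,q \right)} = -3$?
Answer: $7486$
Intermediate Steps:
$J{\left(g \right)} = 8$ ($J{\left(g \right)} = \left(-1\right) 2 \left(-3\right) - -2 = \left(-2\right) \left(-3\right) + 2 = 6 + 2 = 8$)
$X{\left(b \right)} = - 8 b^{2}$ ($X{\left(b \right)} = b \left(- 4 \cdot 2 b\right) = b \left(- 8 b\right) = - 8 b^{2}$)
$B = 7998$
$X{\left(J{\left(3 - 7 \right)} \right)} + B = - 8 \cdot 8^{2} + 7998 = \left(-8\right) 64 + 7998 = -512 + 7998 = 7486$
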